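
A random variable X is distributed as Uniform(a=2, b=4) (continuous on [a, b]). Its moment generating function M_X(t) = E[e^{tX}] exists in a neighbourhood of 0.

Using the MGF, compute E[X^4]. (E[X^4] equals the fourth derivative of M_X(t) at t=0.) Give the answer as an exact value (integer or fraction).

M_X(t) = (e^(4*t) - e^(2*t))/(2*t)
M′(t) = (4*t*e^(4*t) - 2*t*e^(2*t) - e^(4*t) + e^(2*t))/(2*t^2)
M′′(t) = (8*t^2*e^(4*t) - 2*t^2*e^(2*t) - 4*t*e^(4*t) + 2*t*e^(2*t) + e^(4*t) - e^(2*t))/t^3
M′′′(t) = (32*t^3*e^(4*t) - 4*t^3*e^(2*t) - 24*t^2*e^(4*t) + 6*t^2*e^(2*t) + 12*t*e^(4*t) - 6*t*e^(2*t) - 3*e^(4*t) + 3*e^(2*t))/t^4

E[X^4] = M′′′′(0) = 496/5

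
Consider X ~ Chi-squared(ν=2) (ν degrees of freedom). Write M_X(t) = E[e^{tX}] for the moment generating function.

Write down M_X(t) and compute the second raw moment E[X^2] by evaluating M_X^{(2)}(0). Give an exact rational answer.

M_X(t) = 1/(1 - 2*t)
D^2[M](t) = -8/(8*t^3 - 12*t^2 + 6*t - 1)

E[X^2] = D^2[M](0) = 8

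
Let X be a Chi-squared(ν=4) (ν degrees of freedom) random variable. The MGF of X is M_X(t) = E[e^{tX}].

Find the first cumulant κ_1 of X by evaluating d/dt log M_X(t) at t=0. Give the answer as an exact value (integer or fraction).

M_X(t) = (1 - 2*t)^(-2)
K_X(t) = log M_X(t) = -2*log(1 - 2*t)
D[K](t) = -4/(2*t - 1)

κ_1 = D[K](0) = 4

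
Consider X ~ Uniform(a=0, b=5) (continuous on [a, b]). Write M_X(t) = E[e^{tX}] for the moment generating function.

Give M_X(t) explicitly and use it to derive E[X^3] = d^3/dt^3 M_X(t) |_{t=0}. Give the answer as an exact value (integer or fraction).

M_X(t) = (e^(5*t) - 1)/(5*t)
D^3[M](t) = (125*t^3*e^(5*t) - 75*t^2*e^(5*t) + 30*t*e^(5*t) - 6*e^(5*t) + 6)/(5*t^4)

E[X^3] = D^3[M](0) = 125/4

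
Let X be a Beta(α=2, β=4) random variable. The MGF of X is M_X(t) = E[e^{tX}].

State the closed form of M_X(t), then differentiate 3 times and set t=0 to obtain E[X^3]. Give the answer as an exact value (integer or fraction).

E[X^3] = d^3M/dt^3 |_{t=0} = 1/14

M_X(t) = ₁F₁(2; 6; t)
dM/dt = ₁F₁(3; 7; t)/3
d^2M/dt^2 = ₁F₁(4; 8; t)/7
d^3M/dt^3 = ₁F₁(5; 9; t)/14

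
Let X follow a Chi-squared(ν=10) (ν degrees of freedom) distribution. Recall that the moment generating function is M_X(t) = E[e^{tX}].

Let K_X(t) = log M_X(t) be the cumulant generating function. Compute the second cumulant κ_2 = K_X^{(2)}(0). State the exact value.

M_X(t) = (1 - 2*t)^(-5)
K_X(t) = log M_X(t) = -5*log(1 - 2*t)
K′(t) = -10/(2*t - 1)
K′′(t) = 20/(4*t^2 - 4*t + 1)

κ_2 = K′′(0) = 20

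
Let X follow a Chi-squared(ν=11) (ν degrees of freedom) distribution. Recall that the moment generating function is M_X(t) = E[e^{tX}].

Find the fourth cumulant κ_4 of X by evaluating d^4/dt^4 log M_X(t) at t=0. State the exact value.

κ_4 = D^4[K](0) = 528

M_X(t) = (1 - 2*t)^(-11/2)
K_X(t) = log M_X(t) = -11*log(1 - 2*t)/2
D^4[K](t) = 528/(16*t^4 - 32*t^3 + 24*t^2 - 8*t + 1)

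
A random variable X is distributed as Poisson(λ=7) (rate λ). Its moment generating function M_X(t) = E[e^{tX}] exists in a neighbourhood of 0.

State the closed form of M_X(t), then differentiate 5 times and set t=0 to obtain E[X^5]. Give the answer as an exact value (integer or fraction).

M_X(t) = e^(7*e^(t) - 7)
M^(5)(t) = (16807*e^(5*t)*e^(7*e^(t)) + 24010*e^(4*t)*e^(7*e^(t)) + 8575*e^(3*t)*e^(7*e^(t)) + 735*e^(2*t)*e^(7*e^(t)) + 7*e^(t)*e^(7*e^(t)))*e^(-7)

E[X^5] = M^(5)(0) = 50134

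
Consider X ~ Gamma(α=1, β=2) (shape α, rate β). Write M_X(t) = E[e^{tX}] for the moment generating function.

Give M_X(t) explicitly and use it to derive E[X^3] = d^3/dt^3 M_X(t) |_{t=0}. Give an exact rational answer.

E[X^3] = d^3M/dt^3 |_{t=0} = 3/4

M_X(t) = 2/(2 - t)
dM/dt = 2/(t^2 - 4*t + 4)
d^2M/dt^2 = -4/(t^3 - 6*t^2 + 12*t - 8)
d^3M/dt^3 = 12/(t^4 - 8*t^3 + 24*t^2 - 32*t + 16)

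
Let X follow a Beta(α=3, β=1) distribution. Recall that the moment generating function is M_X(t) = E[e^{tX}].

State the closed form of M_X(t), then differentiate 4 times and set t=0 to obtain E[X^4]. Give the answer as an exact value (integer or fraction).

E[X^4] = M′′′′(0) = 3/7

M_X(t) = ₁F₁(3; 4; t)
M′(t) = 3*₁F₁(4; 5; t)/4
M′′(t) = 3*₁F₁(5; 6; t)/5
M′′′(t) = ₁F₁(6; 7; t)/2
M′′′′(t) = 3*₁F₁(7; 8; t)/7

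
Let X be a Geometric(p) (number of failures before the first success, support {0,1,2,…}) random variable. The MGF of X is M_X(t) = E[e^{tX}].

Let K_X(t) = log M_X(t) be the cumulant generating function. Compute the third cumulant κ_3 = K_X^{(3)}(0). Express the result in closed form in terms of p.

κ_3 = K′′′(0) = (p^2 - 3*p + 2)/p^3

M_X(t) = p/(-(1 - p)*e^(t) + 1)
K_X(t) = log M_X(t) = log(p) - log(-(1 - p)*e^(t) + 1)
K′(t) = (-p*e^(t) + e^(t))/(p*e^(t) - e^(t) + 1)
K′′(t) = (-p*e^(t) + e^(t))/(p^2*e^(2*t) - 2*p*e^(2*t) + 2*p*e^(t) + e^(2*t) - 2*e^(t) + 1)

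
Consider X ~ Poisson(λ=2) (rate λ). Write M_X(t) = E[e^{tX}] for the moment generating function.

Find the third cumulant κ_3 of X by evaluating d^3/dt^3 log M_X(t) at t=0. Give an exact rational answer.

M_X(t) = e^(2*e^(t) - 2)
K_X(t) = log M_X(t) = 2*e^(t) - 2
D^3[K](t) = 2*e^(t)

κ_3 = D^3[K](0) = 2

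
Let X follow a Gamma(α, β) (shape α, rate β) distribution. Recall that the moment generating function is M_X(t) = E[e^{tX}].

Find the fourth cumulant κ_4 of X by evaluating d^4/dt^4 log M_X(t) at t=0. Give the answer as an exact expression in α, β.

κ_4 = d^4K/dt^4 |_{t=0} = 6*α/β^4

M_X(t) = (β/(β - t))^α
K_X(t) = log M_X(t) = α*(log(β) - log(β - t))
dK/dt = -α/(-β + t)
d^2K/dt^2 = α/(β^2 - 2*β*t + t^2)
d^3K/dt^3 = -2*α/(-β^3 + 3*β^2*t - 3*β*t^2 + t^3)
d^4K/dt^4 = 6*α/(β^4 - 4*β^3*t + 6*β^2*t^2 - 4*β*t^3 + t^4)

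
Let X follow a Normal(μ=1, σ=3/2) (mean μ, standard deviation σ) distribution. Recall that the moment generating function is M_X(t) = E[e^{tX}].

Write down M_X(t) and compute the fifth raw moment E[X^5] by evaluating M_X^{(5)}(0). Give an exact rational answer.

E[X^5] = D^5[M](0) = 1591/16

M_X(t) = e^(9*t^2/8 + t)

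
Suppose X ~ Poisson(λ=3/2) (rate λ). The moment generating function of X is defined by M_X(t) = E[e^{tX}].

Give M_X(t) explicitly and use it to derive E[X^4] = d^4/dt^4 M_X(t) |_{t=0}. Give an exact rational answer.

M_X(t) = e^(3*e^(t)/2 - 3/2)
M′(t) = 3*e^(-3/2)*e^(t)*e^(3*e^(t)/2)/2
M′′(t) = (9*e^(2*t)*e^(3*e^(t)/2) + 6*e^(t)*e^(3*e^(t)/2))*e^(-3/2)/4
M′′′(t) = (27*e^(3*t)*e^(3*e^(t)/2) + 54*e^(2*t)*e^(3*e^(t)/2) + 12*e^(t)*e^(3*e^(t)/2))*e^(-3/2)/8
M′′′′(t) = (81*e^(4*t)*e^(3*e^(t)/2) + 324*e^(3*t)*e^(3*e^(t)/2) + 252*e^(2*t)*e^(3*e^(t)/2) + 24*e^(t)*e^(3*e^(t)/2))*e^(-3/2)/16

E[X^4] = M′′′′(0) = 681/16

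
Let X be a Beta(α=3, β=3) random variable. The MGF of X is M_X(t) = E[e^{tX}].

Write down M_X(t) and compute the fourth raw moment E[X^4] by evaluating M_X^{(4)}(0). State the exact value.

M_X(t) = ₁F₁(3; 6; t)
D^4[M](t) = 5*₁F₁(7; 10; t)/42

E[X^4] = D^4[M](0) = 5/42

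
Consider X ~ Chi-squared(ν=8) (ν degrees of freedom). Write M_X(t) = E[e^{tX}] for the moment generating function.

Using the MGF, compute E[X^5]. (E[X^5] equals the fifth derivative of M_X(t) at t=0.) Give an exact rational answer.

E[X^5] = d^5M/dt^5 |_{t=0} = 215040

M_X(t) = (1 - 2*t)^(-4)
dM/dt = -8/(32*t^5 - 80*t^4 + 80*t^3 - 40*t^2 + 10*t - 1)
d^2M/dt^2 = 80/(64*t^6 - 192*t^5 + 240*t^4 - 160*t^3 + 60*t^2 - 12*t + 1)
d^3M/dt^3 = -960/(128*t^7 - 448*t^6 + 672*t^5 - 560*t^4 + 280*t^3 - 84*t^2 + 14*t - 1)
d^4M/dt^4 = 13440/(256*t^8 - 1024*t^7 + 1792*t^6 - 1792*t^5 + 1120*t^4 - 448*t^3 + 112*t^2 - 16*t + 1)
d^5M/dt^5 = -215040/(512*t^9 - 2304*t^8 + 4608*t^7 - 5376*t^6 + 4032*t^5 - 2016*t^4 + 672*t^3 - 144*t^2 + 18*t - 1)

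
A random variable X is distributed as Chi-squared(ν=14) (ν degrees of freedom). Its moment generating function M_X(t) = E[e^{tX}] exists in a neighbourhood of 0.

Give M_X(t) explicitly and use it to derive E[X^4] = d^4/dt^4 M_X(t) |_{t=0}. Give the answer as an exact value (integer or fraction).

E[X^4] = D^4[M](0) = 80640

M_X(t) = (1 - 2*t)^(-7)
D^4[M](t) = -80640/(2048*t^11 - 11264*t^10 + 28160*t^9 - 42240*t^8 + 42240*t^7 - 29568*t^6 + 14784*t^5 - 5280*t^4 + 1320*t^3 - 220*t^2 + 22*t - 1)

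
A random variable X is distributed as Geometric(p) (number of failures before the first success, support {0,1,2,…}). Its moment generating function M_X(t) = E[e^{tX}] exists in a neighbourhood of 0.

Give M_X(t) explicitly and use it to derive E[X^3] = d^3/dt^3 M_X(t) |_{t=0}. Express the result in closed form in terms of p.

M_X(t) = p/(-(1 - p)*e^(t) + 1)

E[X^3] = M^(3)(0) = -1 + 7/p - 12/p^2 + 6/p^3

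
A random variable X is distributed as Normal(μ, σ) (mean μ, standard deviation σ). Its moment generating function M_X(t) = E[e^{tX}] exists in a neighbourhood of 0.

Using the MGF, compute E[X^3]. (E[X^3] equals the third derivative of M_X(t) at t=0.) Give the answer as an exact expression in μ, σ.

M_X(t) = e^(μ*t + σ^2*t^2/2)
M′(t) = μ*e^(μ*t)*e^(σ^2*t^2/2) + σ^2*t*e^(μ*t)*e^(σ^2*t^2/2)
M′′(t) = μ^2*e^(μ*t)*e^(σ^2*t^2/2) + 2*μ*σ^2*t*e^(μ*t)*e^(σ^2*t^2/2) + σ^4*t^2*e^(μ*t)*e^(σ^2*t^2/2) + σ^2*e^(μ*t)*e^(σ^2*t^2/2)

E[X^3] = M′′′(0) = μ*(μ^2 + 3*σ^2)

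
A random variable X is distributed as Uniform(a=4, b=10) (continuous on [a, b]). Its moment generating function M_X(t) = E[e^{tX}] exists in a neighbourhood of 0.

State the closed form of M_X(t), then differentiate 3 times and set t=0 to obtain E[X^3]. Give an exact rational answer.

M_X(t) = (e^(10*t) - e^(4*t))/(6*t)
M′(t) = (10*t*e^(10*t) - 4*t*e^(4*t) - e^(10*t) + e^(4*t))/(6*t^2)
M′′(t) = (50*t^2*e^(10*t) - 8*t^2*e^(4*t) - 10*t*e^(10*t) + 4*t*e^(4*t) + e^(10*t) - e^(4*t))/(3*t^3)
M′′′(t) = (500*t^3*e^(10*t) - 32*t^3*e^(4*t) - 150*t^2*e^(10*t) + 24*t^2*e^(4*t) + 30*t*e^(10*t) - 12*t*e^(4*t) - 3*e^(10*t) + 3*e^(4*t))/(3*t^4)

E[X^3] = M′′′(0) = 406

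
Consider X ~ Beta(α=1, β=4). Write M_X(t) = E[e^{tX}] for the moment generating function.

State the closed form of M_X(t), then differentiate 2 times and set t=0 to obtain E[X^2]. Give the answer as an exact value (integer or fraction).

E[X^2] = d^2M/dt^2 |_{t=0} = 1/15

M_X(t) = ₁F₁(1; 5; t)
dM/dt = ₁F₁(2; 6; t)/5
d^2M/dt^2 = ₁F₁(3; 7; t)/15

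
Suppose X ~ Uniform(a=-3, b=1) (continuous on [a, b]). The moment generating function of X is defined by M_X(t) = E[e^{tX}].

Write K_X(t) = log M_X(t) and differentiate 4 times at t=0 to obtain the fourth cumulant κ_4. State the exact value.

M_X(t) = (e^(t) - e^(-3*t))/(4*t)
K_X(t) = log M_X(t) = -log(t) + log(e^(t) - e^(-3*t)) - 2*log(2)

κ_4 = K^(4)(0) = -32/15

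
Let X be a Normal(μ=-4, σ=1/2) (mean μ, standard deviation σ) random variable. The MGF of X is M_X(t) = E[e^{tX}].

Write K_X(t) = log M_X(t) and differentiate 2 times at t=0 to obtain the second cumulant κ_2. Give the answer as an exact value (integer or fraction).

κ_2 = K^(2)(0) = 1/4

M_X(t) = e^(t^2/8 - 4*t)
K_X(t) = log M_X(t) = t^2/8 - 4*t
K^(2)(t) = 1/4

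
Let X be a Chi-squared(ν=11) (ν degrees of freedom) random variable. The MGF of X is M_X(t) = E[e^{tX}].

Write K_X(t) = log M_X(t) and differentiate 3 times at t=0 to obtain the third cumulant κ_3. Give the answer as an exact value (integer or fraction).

κ_3 = D^3[K](0) = 88

M_X(t) = (1 - 2*t)^(-11/2)
K_X(t) = log M_X(t) = -11*log(1 - 2*t)/2
D^3[K](t) = -88/(8*t^3 - 12*t^2 + 6*t - 1)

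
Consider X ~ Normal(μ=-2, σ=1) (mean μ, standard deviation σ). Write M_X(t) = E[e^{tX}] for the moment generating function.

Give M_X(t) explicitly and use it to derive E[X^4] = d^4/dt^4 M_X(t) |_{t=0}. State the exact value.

E[X^4] = d^4M/dt^4 |_{t=0} = 43

M_X(t) = e^(t^2/2 - 2*t)
dM/dt = t*e^(-2*t)*e^(t^2/2) - 2*e^(-2*t)*e^(t^2/2)
d^2M/dt^2 = (t^2*e^(t^2/2) - 4*t*e^(t^2/2) + 5*e^(t^2/2))*e^(-2*t)
d^3M/dt^3 = (t^3*e^(t^2/2) - 6*t^2*e^(t^2/2) + 15*t*e^(t^2/2) - 14*e^(t^2/2))*e^(-2*t)
d^4M/dt^4 = (t^4*e^(t^2/2) - 8*t^3*e^(t^2/2) + 30*t^2*e^(t^2/2) - 56*t*e^(t^2/2) + 43*e^(t^2/2))*e^(-2*t)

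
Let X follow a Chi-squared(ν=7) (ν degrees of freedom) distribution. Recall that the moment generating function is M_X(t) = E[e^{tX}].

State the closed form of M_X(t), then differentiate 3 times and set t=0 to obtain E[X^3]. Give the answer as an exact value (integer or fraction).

M_X(t) = (1 - 2*t)^(-7/2)
M′(t) = 7/(16*t^4*√(1 - 2*t) - 32*t^3*√(1 - 2*t) + 24*t^2*√(1 - 2*t) - 8*t*√(1 - 2*t) + √(1 - 2*t))
M′′(t) = -63/(32*t^5*√(1 - 2*t) - 80*t^4*√(1 - 2*t) + 80*t^3*√(1 - 2*t) - 40*t^2*√(1 - 2*t) + 10*t*√(1 - 2*t) - √(1 - 2*t))
M′′′(t) = 693/(64*t^6*√(1 - 2*t) - 192*t^5*√(1 - 2*t) + 240*t^4*√(1 - 2*t) - 160*t^3*√(1 - 2*t) + 60*t^2*√(1 - 2*t) - 12*t*√(1 - 2*t) + √(1 - 2*t))

E[X^3] = M′′′(0) = 693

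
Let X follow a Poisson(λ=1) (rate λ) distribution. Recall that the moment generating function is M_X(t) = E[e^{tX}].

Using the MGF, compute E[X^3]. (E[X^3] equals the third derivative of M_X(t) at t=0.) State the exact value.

M_X(t) = e^(e^(t) - 1)
M^(3)(t) = (e^(3*t)*e^(e^(t)) + 3*e^(2*t)*e^(e^(t)) + e^(t)*e^(e^(t)))*e^(-1)

E[X^3] = M^(3)(0) = 5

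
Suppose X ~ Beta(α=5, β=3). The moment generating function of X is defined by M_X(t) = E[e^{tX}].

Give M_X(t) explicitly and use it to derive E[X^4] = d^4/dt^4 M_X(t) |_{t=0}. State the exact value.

E[X^4] = M′′′′(0) = 7/33

M_X(t) = ₁F₁(5; 8; t)
M′(t) = 5*₁F₁(6; 9; t)/8
M′′(t) = 5*₁F₁(7; 10; t)/12
M′′′(t) = 7*₁F₁(8; 11; t)/24
M′′′′(t) = 7*₁F₁(9; 12; t)/33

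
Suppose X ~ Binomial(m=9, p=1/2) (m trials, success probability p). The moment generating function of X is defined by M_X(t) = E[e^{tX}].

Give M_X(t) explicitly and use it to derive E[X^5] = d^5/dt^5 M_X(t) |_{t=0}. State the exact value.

E[X^5] = M′′′′′(0) = 4212

M_X(t) = (e^(t)/2 + 1/2)^9
M′(t) = 9*e^(9*t)/512 + 9*e^(8*t)/64 + 63*e^(7*t)/128 + 63*e^(6*t)/64 + 315*e^(5*t)/256 + 63*e^(4*t)/64 + 63*e^(3*t)/128 + 9*e^(2*t)/64 + 9*e^(t)/512
M′′(t) = 81*e^(9*t)/512 + 9*e^(8*t)/8 + 441*e^(7*t)/128 + 189*e^(6*t)/32 + 1575*e^(5*t)/256 + 63*e^(4*t)/16 + 189*e^(3*t)/128 + 9*e^(2*t)/32 + 9*e^(t)/512
M′′′(t) = 729*e^(9*t)/512 + 9*e^(8*t) + 3087*e^(7*t)/128 + 567*e^(6*t)/16 + 7875*e^(5*t)/256 + 63*e^(4*t)/4 + 567*e^(3*t)/128 + 9*e^(2*t)/16 + 9*e^(t)/512
M′′′′(t) = 6561*e^(9*t)/512 + 72*e^(8*t) + 21609*e^(7*t)/128 + 1701*e^(6*t)/8 + 39375*e^(5*t)/256 + 63*e^(4*t) + 1701*e^(3*t)/128 + 9*e^(2*t)/8 + 9*e^(t)/512
M′′′′′(t) = 59049*e^(9*t)/512 + 576*e^(8*t) + 151263*e^(7*t)/128 + 5103*e^(6*t)/4 + 196875*e^(5*t)/256 + 252*e^(4*t) + 5103*e^(3*t)/128 + 9*e^(2*t)/4 + 9*e^(t)/512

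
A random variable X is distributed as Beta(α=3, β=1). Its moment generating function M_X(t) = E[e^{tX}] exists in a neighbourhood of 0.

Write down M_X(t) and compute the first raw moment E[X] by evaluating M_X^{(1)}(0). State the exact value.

E[X] = M′(0) = 3/4

M_X(t) = ₁F₁(3; 4; t)
M′(t) = 3*₁F₁(4; 5; t)/4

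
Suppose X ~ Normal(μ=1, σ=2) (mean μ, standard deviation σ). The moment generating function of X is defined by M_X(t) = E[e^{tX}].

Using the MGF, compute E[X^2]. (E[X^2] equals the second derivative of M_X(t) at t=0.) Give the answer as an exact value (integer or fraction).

M_X(t) = e^(2*t^2 + t)
M′(t) = 4*t*e^(t)*e^(2*t^2) + e^(t)*e^(2*t^2)
M′′(t) = 16*t^2*e^(t)*e^(2*t^2) + 8*t*e^(t)*e^(2*t^2) + 5*e^(t)*e^(2*t^2)

E[X^2] = M′′(0) = 5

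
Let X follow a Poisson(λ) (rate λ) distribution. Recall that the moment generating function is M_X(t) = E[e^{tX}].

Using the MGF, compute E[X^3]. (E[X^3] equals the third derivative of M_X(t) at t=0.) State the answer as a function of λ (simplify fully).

M_X(t) = e^(λ*(e^(t) - 1))
M^(3)(t) = (λ^3*e^(3*t)*e^(λ*e^(t)) + 3*λ^2*e^(2*t)*e^(λ*e^(t)) + λ*e^(t)*e^(λ*e^(t)))*e^(-λ)

E[X^3] = M^(3)(0) = λ*(λ^2 + 3*λ + 1)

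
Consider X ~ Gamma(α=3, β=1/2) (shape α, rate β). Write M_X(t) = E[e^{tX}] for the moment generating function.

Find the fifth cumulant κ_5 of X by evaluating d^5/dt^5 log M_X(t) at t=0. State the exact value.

κ_5 = D^5[K](0) = 2304

M_X(t) = 1/(8*(1/2 - t)^3)
K_X(t) = log M_X(t) = -3*log(1/2 - t) - 3*log(2)
D^5[K](t) = -2304/(32*t^5 - 80*t^4 + 80*t^3 - 40*t^2 + 10*t - 1)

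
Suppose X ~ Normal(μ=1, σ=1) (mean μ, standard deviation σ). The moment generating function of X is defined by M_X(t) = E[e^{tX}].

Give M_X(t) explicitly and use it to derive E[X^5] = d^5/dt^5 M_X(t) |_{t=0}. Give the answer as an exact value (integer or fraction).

E[X^5] = M′′′′′(0) = 26

M_X(t) = e^(t^2/2 + t)
M′(t) = t*e^(t)*e^(t^2/2) + e^(t)*e^(t^2/2)
M′′(t) = t^2*e^(t)*e^(t^2/2) + 2*t*e^(t)*e^(t^2/2) + 2*e^(t)*e^(t^2/2)
M′′′(t) = t^3*e^(t)*e^(t^2/2) + 3*t^2*e^(t)*e^(t^2/2) + 6*t*e^(t)*e^(t^2/2) + 4*e^(t)*e^(t^2/2)
M′′′′(t) = t^4*e^(t)*e^(t^2/2) + 4*t^3*e^(t)*e^(t^2/2) + 12*t^2*e^(t)*e^(t^2/2) + 16*t*e^(t)*e^(t^2/2) + 10*e^(t)*e^(t^2/2)
M′′′′′(t) = t^5*e^(t)*e^(t^2/2) + 5*t^4*e^(t)*e^(t^2/2) + 20*t^3*e^(t)*e^(t^2/2) + 40*t^2*e^(t)*e^(t^2/2) + 50*t*e^(t)*e^(t^2/2) + 26*e^(t)*e^(t^2/2)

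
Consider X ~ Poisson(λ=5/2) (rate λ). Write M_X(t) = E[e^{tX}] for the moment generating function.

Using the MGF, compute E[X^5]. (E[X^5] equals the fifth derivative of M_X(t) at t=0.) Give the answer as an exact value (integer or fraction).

E[X^5] = M^(5)(0) = 31205/32

M_X(t) = e^(5*e^(t)/2 - 5/2)
M^(5)(t) = (3125*e^(5*t)*e^(5*e^(t)/2) + 12500*e^(4*t)*e^(5*e^(t)/2) + 12500*e^(3*t)*e^(5*e^(t)/2) + 3000*e^(2*t)*e^(5*e^(t)/2) + 80*e^(t)*e^(5*e^(t)/2))*e^(-5/2)/32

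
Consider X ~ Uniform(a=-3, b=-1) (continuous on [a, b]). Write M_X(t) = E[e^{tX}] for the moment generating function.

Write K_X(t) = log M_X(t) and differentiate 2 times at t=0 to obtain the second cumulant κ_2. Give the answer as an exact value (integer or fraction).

κ_2 = K^(2)(0) = 1/3

M_X(t) = (e^(-t) - e^(-3*t))/(2*t)
K_X(t) = log M_X(t) = -log(t) + log(e^(-t) - e^(-3*t)) - log(2)
K^(2)(t) = (-4*t^2*e^(2*t) + e^(4*t) - 2*e^(2*t) + 1)/(t^2*e^(4*t) - 2*t^2*e^(2*t) + t^2)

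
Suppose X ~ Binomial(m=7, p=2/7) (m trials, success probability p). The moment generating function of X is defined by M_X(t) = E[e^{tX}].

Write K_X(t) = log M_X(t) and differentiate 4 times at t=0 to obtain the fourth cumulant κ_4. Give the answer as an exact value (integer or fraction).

M_X(t) = (2*e^(t)/7 + 5/7)^7
K_X(t) = log M_X(t) = 7*log(2*e^(t)/7 + 5/7)
K^(4)(t) = (280*e^(3*t) - 2800*e^(2*t) + 1750*e^(t))/(16*e^(4*t) + 160*e^(3*t) + 600*e^(2*t) + 1000*e^(t) + 625)

κ_4 = K^(4)(0) = -110/343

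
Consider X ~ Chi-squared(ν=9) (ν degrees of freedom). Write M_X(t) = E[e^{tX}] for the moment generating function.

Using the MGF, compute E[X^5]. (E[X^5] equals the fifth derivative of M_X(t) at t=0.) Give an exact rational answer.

E[X^5] = D^5[M](0) = 328185

M_X(t) = (1 - 2*t)^(-9/2)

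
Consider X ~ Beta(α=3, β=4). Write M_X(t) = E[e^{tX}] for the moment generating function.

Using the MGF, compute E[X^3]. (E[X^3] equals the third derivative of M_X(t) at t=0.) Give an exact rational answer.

M_X(t) = ₁F₁(3; 7; t)
M′(t) = 3*₁F₁(4; 8; t)/7
M′′(t) = 3*₁F₁(5; 9; t)/14
M′′′(t) = 5*₁F₁(6; 10; t)/42

E[X^3] = M′′′(0) = 5/42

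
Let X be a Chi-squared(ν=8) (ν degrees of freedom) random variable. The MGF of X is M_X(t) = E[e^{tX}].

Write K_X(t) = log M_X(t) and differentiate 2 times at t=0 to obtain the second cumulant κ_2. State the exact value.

M_X(t) = (1 - 2*t)^(-4)
K_X(t) = log M_X(t) = -4*log(1 - 2*t)
K′(t) = -8/(2*t - 1)
K′′(t) = 16/(4*t^2 - 4*t + 1)

κ_2 = K′′(0) = 16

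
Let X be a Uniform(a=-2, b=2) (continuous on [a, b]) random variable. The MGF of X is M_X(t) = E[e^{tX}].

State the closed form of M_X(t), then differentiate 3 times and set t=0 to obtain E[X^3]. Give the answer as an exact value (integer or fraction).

E[X^3] = D^3[M](0) = 0

M_X(t) = (e^(2*t) - e^(-2*t))/(4*t)
D^3[M](t) = (4*t^3*e^(4*t) + 4*t^3 - 6*t^2*e^(4*t) + 6*t^2 + 6*t*e^(4*t) + 6*t - 3*e^(4*t) + 3)*e^(-2*t)/(2*t^4)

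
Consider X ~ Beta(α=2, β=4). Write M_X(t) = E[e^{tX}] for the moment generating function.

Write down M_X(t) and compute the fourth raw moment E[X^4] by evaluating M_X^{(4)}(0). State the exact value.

M_X(t) = ₁F₁(2; 6; t)
dM/dt = ₁F₁(3; 7; t)/3
d^2M/dt^2 = ₁F₁(4; 8; t)/7
d^3M/dt^3 = ₁F₁(5; 9; t)/14
d^4M/dt^4 = 5*₁F₁(6; 10; t)/126

E[X^4] = d^4M/dt^4 |_{t=0} = 5/126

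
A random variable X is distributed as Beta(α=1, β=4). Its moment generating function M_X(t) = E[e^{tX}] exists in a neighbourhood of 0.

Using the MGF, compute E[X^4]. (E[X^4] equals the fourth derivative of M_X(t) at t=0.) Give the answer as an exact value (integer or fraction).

E[X^4] = D^4[M](0) = 1/70

M_X(t) = ₁F₁(1; 5; t)
D^4[M](t) = ₁F₁(5; 9; t)/70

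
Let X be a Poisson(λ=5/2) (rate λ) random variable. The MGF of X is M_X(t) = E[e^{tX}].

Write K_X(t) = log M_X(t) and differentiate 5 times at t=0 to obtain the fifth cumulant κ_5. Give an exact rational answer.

M_X(t) = e^(5*e^(t)/2 - 5/2)
K_X(t) = log M_X(t) = 5*e^(t)/2 - 5/2
K′(t) = 5*e^(t)/2
K′′(t) = 5*e^(t)/2
K′′′(t) = 5*e^(t)/2
K′′′′(t) = 5*e^(t)/2
K′′′′′(t) = 5*e^(t)/2

κ_5 = K′′′′′(0) = 5/2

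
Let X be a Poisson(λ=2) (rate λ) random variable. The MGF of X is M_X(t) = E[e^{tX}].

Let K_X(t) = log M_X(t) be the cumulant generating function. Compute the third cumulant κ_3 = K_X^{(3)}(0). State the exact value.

κ_3 = d^3K/dt^3 |_{t=0} = 2

M_X(t) = e^(2*e^(t) - 2)
K_X(t) = log M_X(t) = 2*e^(t) - 2
dK/dt = 2*e^(t)
d^2K/dt^2 = 2*e^(t)
d^3K/dt^3 = 2*e^(t)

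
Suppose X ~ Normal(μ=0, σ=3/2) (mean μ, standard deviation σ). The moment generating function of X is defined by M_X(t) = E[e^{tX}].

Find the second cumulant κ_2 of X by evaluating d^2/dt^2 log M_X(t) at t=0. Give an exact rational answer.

κ_2 = d^2K/dt^2 |_{t=0} = 9/4

M_X(t) = e^(9*t^2/8)
K_X(t) = log M_X(t) = 9*t^2/8
dK/dt = 9*t/4
d^2K/dt^2 = 9/4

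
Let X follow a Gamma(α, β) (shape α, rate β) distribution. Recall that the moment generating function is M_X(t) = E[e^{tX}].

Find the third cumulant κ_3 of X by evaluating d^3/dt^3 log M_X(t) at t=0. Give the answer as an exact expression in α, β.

M_X(t) = (β/(β - t))^α
K_X(t) = log M_X(t) = α*(log(β) - log(β - t))
K′(t) = -α/(-β + t)
K′′(t) = α/(β^2 - 2*β*t + t^2)
K′′′(t) = -2*α/(-β^3 + 3*β^2*t - 3*β*t^2 + t^3)

κ_3 = K′′′(0) = 2*α/β^3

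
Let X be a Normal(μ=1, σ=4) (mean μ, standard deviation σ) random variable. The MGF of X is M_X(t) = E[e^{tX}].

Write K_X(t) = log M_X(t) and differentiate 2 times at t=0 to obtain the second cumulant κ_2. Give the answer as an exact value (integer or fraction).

M_X(t) = e^(8*t^2 + t)
K_X(t) = log M_X(t) = 8*t^2 + t
D^2[K](t) = 16

κ_2 = D^2[K](0) = 16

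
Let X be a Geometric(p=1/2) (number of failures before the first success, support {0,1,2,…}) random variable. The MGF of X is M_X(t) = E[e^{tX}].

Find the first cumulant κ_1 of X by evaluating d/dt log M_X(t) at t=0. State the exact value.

κ_1 = K′(0) = 1

M_X(t) = 1/(2*(1 - e^(t)/2))
K_X(t) = log M_X(t) = -log(1 - e^(t)/2) - log(2)
K′(t) = -e^(t)/(e^(t) - 2)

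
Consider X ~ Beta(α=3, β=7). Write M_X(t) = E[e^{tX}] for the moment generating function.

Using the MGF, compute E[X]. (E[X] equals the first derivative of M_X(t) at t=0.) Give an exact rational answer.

E[X] = D[M](0) = 3/10

M_X(t) = ₁F₁(3; 10; t)
D[M](t) = 3*₁F₁(4; 11; t)/10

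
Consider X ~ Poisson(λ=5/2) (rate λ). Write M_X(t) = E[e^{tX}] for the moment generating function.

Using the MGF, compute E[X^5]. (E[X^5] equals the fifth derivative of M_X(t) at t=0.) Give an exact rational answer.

M_X(t) = e^(5*e^(t)/2 - 5/2)
M^(5)(t) = (3125*e^(5*t)*e^(5*e^(t)/2) + 12500*e^(4*t)*e^(5*e^(t)/2) + 12500*e^(3*t)*e^(5*e^(t)/2) + 3000*e^(2*t)*e^(5*e^(t)/2) + 80*e^(t)*e^(5*e^(t)/2))*e^(-5/2)/32

E[X^5] = M^(5)(0) = 31205/32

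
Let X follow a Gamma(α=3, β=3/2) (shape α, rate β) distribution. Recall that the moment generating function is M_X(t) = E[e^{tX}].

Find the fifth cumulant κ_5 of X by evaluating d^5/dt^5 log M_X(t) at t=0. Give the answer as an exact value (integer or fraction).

κ_5 = K′′′′′(0) = 256/27

M_X(t) = 27/(8*(3/2 - t)^3)
K_X(t) = log M_X(t) = -3*log(3/2 - t) - 3*log(2) + 3*log(3)
K′(t) = -6/(2*t - 3)
K′′(t) = 12/(4*t^2 - 12*t + 9)
K′′′(t) = -48/(8*t^3 - 36*t^2 + 54*t - 27)
K′′′′(t) = 288/(16*t^4 - 96*t^3 + 216*t^2 - 216*t + 81)
K′′′′′(t) = -2304/(32*t^5 - 240*t^4 + 720*t^3 - 1080*t^2 + 810*t - 243)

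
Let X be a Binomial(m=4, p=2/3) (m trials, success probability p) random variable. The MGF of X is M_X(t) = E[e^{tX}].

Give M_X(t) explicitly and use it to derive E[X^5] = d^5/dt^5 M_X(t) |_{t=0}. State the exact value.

E[X^5] = D^5[M](0) = 8312/27

M_X(t) = (2*e^(t)/3 + 1/3)^4
D^5[M](t) = 16384*e^(4*t)/81 + 96*e^(3*t) + 256*e^(2*t)/27 + 8*e^(t)/81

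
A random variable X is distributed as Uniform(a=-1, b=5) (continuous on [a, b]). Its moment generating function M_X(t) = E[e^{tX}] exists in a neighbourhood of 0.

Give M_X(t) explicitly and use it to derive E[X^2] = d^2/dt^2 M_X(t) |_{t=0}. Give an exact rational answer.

E[X^2] = M′′(0) = 7

M_X(t) = (e^(5*t) - e^(-t))/(6*t)
M′(t) = (5*t*e^(6*t) + t - e^(6*t) + 1)*e^(-t)/(6*t^2)
M′′(t) = (25*t^2*e^(6*t) - t^2 - 10*t*e^(6*t) - 2*t + 2*e^(6*t) - 2)*e^(-t)/(6*t^3)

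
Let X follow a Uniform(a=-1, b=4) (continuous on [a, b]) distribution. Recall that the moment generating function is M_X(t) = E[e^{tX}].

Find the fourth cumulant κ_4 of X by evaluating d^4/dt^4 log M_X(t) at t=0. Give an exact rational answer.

κ_4 = d^4K/dt^4 |_{t=0} = -125/24

M_X(t) = (e^(4*t) - e^(-t))/(5*t)
K_X(t) = log M_X(t) = -log(t) + log(e^(4*t) - e^(-t)) - log(5)
dK/dt = (4*t*e^(5*t) + t - e^(5*t) + 1)/(t*e^(5*t) - t)
d^2K/dt^2 = (-25*t^2*e^(5*t) + e^(10*t) - 2*e^(5*t) + 1)/(t^2*e^(10*t) - 2*t^2*e^(5*t) + t^2)
d^3K/dt^3 = (125*t^3*e^(10*t) + 125*t^3*e^(5*t) - 2*e^(15*t) + 6*e^(10*t) - 6*e^(5*t) + 2)/(t^3*e^(15*t) - 3*t^3*e^(10*t) + 3*t^3*e^(5*t) - t^3)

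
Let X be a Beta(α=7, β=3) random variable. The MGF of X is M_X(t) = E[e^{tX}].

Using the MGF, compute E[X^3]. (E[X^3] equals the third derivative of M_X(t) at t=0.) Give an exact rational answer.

E[X^3] = d^3M/dt^3 |_{t=0} = 21/55

M_X(t) = ₁F₁(7; 10; t)
dM/dt = 7*₁F₁(8; 11; t)/10
d^2M/dt^2 = 28*₁F₁(9; 12; t)/55
d^3M/dt^3 = 21*₁F₁(10; 13; t)/55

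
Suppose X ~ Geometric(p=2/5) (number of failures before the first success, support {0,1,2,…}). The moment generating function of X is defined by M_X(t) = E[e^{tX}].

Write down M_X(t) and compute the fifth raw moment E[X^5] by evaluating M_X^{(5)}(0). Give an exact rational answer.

M_X(t) = 2/(5*(1 - 3*e^(t)/5))

E[X^5] = D^5[M](0) = 5403/2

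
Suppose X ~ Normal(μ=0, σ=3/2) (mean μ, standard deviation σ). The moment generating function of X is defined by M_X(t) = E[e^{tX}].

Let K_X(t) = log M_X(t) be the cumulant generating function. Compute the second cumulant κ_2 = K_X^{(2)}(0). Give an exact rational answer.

M_X(t) = e^(9*t^2/8)
K_X(t) = log M_X(t) = 9*t^2/8
dK/dt = 9*t/4
d^2K/dt^2 = 9/4

κ_2 = d^2K/dt^2 |_{t=0} = 9/4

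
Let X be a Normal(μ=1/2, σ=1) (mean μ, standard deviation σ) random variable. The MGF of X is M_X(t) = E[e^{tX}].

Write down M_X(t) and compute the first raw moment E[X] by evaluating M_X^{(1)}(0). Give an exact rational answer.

E[X] = M^(1)(0) = 1/2

M_X(t) = e^(t^2/2 + t/2)
M^(1)(t) = t*e^(t/2)*e^(t^2/2) + e^(t/2)*e^(t^2/2)/2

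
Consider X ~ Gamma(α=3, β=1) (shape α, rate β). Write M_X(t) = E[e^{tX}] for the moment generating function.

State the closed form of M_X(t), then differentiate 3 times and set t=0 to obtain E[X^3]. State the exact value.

E[X^3] = M^(3)(0) = 60

M_X(t) = (1 - t)^(-3)
M^(3)(t) = 60/(t^6 - 6*t^5 + 15*t^4 - 20*t^3 + 15*t^2 - 6*t + 1)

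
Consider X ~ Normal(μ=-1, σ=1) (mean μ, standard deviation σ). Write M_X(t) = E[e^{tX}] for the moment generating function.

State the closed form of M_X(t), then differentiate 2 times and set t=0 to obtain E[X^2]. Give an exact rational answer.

E[X^2] = M^(2)(0) = 2

M_X(t) = e^(t^2/2 - t)
M^(2)(t) = (t^2*e^(t^2/2) - 2*t*e^(t^2/2) + 2*e^(t^2/2))*e^(-t)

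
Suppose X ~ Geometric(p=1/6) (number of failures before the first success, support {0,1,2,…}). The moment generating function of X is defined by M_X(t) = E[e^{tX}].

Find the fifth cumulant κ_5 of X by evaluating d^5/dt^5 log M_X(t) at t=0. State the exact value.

M_X(t) = 1/(6*(1 - 5*e^(t)/6))
K_X(t) = log M_X(t) = -log(1 - 5*e^(t)/6) - log(6)
dK/dt = -5*e^(t)/(5*e^(t) - 6)
d^2K/dt^2 = 30*e^(t)/(25*e^(2*t) - 60*e^(t) + 36)
d^3K/dt^3 = (-150*e^(2*t) - 180*e^(t))/(125*e^(3*t) - 450*e^(2*t) + 540*e^(t) - 216)
d^4K/dt^4 = (750*e^(3*t) + 3600*e^(2*t) + 1080*e^(t))/(625*e^(4*t) - 3000*e^(3*t) + 5400*e^(2*t) - 4320*e^(t) + 1296)
d^5K/dt^5 = (-3750*e^(4*t) - 49500*e^(3*t) - 59400*e^(2*t) - 6480*e^(t))/(3125*e^(5*t) - 18750*e^(4*t) + 45000*e^(3*t) - 54000*e^(2*t) + 32400*e^(t) - 7776)

κ_5 = d^5K/dt^5 |_{t=0} = 119130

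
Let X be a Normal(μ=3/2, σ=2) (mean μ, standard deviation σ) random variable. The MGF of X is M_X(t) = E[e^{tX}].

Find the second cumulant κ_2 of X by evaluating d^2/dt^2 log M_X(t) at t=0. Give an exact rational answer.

κ_2 = K′′(0) = 4

M_X(t) = e^(2*t^2 + 3*t/2)
K_X(t) = log M_X(t) = 2*t^2 + 3*t/2
K′(t) = 4*t + 3/2
K′′(t) = 4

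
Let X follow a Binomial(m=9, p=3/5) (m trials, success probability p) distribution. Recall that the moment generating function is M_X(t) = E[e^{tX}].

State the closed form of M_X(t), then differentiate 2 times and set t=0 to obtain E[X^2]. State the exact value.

M_X(t) = (3*e^(t)/5 + 2/5)^9

E[X^2] = M′′(0) = 783/25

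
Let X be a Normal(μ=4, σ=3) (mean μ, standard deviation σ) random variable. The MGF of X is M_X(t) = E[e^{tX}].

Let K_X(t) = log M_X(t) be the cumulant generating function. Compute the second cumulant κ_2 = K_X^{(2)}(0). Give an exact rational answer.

κ_2 = d^2K/dt^2 |_{t=0} = 9

M_X(t) = e^(9*t^2/2 + 4*t)
K_X(t) = log M_X(t) = 9*t^2/2 + 4*t
dK/dt = 9*t + 4
d^2K/dt^2 = 9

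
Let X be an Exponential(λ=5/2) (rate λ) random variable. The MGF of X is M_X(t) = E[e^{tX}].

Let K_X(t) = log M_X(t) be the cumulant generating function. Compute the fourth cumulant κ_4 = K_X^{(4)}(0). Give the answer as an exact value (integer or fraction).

κ_4 = K′′′′(0) = 96/625

M_X(t) = 5/(2*(5/2 - t))
K_X(t) = log M_X(t) = -log(5/2 - t) - log(2) + log(5)
K′(t) = -2/(2*t - 5)
K′′(t) = 4/(4*t^2 - 20*t + 25)
K′′′(t) = -16/(8*t^3 - 60*t^2 + 150*t - 125)
K′′′′(t) = 96/(16*t^4 - 160*t^3 + 600*t^2 - 1000*t + 625)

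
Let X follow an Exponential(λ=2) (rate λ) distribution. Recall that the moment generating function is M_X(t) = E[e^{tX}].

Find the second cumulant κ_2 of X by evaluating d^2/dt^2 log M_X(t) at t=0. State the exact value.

κ_2 = d^2K/dt^2 |_{t=0} = 1/4

M_X(t) = 2/(2 - t)
K_X(t) = log M_X(t) = -log(2 - t) + log(2)
dK/dt = -1/(t - 2)
d^2K/dt^2 = 1/(t^2 - 4*t + 4)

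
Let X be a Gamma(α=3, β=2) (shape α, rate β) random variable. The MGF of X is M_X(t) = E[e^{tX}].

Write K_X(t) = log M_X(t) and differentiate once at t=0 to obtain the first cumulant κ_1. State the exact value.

κ_1 = K^(1)(0) = 3/2

M_X(t) = 8/(2 - t)^3
K_X(t) = log M_X(t) = -3*log(2 - t) + 3*log(2)
K^(1)(t) = -3/(t - 2)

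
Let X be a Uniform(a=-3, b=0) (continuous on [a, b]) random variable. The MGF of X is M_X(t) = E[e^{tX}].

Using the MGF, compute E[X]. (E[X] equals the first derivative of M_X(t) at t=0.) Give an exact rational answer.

E[X] = dM/dt |_{t=0} = -3/2

M_X(t) = (1 - e^(-3*t))/(3*t)
dM/dt = (3*t - e^(3*t) + 1)*e^(-3*t)/(3*t^2)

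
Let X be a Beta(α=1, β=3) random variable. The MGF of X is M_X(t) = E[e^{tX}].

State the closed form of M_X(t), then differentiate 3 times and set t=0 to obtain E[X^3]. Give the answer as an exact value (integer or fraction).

M_X(t) = ₁F₁(1; 4; t)
dM/dt = ₁F₁(2; 5; t)/4
d^2M/dt^2 = ₁F₁(3; 6; t)/10
d^3M/dt^3 = ₁F₁(4; 7; t)/20

E[X^3] = d^3M/dt^3 |_{t=0} = 1/20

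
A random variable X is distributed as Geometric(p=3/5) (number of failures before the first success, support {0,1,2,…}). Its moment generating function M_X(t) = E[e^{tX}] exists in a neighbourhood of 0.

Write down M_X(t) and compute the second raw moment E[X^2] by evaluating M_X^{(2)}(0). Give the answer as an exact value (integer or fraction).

E[X^2] = d^2M/dt^2 |_{t=0} = 14/9

M_X(t) = 3/(5*(1 - 2*e^(t)/5))
dM/dt = 6*e^(t)/(4*e^(2*t) - 20*e^(t) + 25)
d^2M/dt^2 = (-12*e^(2*t) - 30*e^(t))/(8*e^(3*t) - 60*e^(2*t) + 150*e^(t) - 125)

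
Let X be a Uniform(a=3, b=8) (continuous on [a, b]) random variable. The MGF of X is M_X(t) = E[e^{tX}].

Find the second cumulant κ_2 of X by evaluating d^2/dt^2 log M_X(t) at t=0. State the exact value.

M_X(t) = (e^(8*t) - e^(3*t))/(5*t)
K_X(t) = log M_X(t) = -log(t) + log(e^(8*t) - e^(3*t)) - log(5)
D^2[K](t) = (-25*t^2*e^(5*t) + e^(10*t) - 2*e^(5*t) + 1)/(t^2*e^(10*t) - 2*t^2*e^(5*t) + t^2)

κ_2 = D^2[K](0) = 25/12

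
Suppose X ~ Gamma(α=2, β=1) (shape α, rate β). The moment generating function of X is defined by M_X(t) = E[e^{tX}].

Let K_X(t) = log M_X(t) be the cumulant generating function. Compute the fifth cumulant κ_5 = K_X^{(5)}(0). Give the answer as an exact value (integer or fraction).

κ_5 = D^5[K](0) = 48

M_X(t) = (1 - t)^(-2)
K_X(t) = log M_X(t) = -2*log(1 - t)
D^5[K](t) = -48/(t^5 - 5*t^4 + 10*t^3 - 10*t^2 + 5*t - 1)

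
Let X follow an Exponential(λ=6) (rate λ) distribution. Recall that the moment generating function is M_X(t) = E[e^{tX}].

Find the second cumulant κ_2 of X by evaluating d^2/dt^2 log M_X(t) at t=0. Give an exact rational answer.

κ_2 = K′′(0) = 1/36

M_X(t) = 6/(6 - t)
K_X(t) = log M_X(t) = -log(6 - t) + log(6)
K′(t) = -1/(t - 6)
K′′(t) = 1/(t^2 - 12*t + 36)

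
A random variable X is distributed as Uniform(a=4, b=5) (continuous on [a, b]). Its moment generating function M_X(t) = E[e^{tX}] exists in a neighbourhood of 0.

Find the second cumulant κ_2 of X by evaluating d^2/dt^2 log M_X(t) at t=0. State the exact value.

M_X(t) = (e^(5*t) - e^(4*t))/t
K_X(t) = log M_X(t) = -log(t) + log(e^(5*t) - e^(4*t))
K^(2)(t) = (-t^2*e^(t) + e^(2*t) - 2*e^(t) + 1)/(t^2*e^(2*t) - 2*t^2*e^(t) + t^2)

κ_2 = K^(2)(0) = 1/12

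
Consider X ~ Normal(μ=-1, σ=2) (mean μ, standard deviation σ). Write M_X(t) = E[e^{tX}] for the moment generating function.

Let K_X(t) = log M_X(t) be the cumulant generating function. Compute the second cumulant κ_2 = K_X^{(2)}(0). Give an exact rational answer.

M_X(t) = e^(2*t^2 - t)
K_X(t) = log M_X(t) = 2*t^2 - t
dK/dt = 4*t - 1
d^2K/dt^2 = 4

κ_2 = d^2K/dt^2 |_{t=0} = 4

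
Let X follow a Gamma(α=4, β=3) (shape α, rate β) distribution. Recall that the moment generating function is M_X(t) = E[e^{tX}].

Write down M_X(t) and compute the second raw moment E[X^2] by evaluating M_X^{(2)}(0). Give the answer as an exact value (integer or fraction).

E[X^2] = D^2[M](0) = 20/9

M_X(t) = 81/(3 - t)^4
D^2[M](t) = 1620/(t^6 - 18*t^5 + 135*t^4 - 540*t^3 + 1215*t^2 - 1458*t + 729)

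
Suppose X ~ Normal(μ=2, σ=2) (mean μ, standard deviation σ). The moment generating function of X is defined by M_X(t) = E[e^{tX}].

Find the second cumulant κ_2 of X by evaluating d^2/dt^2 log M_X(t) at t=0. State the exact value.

κ_2 = K′′(0) = 4

M_X(t) = e^(2*t^2 + 2*t)
K_X(t) = log M_X(t) = 2*t^2 + 2*t
K′(t) = 4*t + 2
K′′(t) = 4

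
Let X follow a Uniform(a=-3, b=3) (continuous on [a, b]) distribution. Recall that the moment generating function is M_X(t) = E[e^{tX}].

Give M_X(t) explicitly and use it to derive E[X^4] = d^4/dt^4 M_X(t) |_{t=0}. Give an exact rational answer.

E[X^4] = D^4[M](0) = 81/5

M_X(t) = (e^(3*t) - e^(-3*t))/(6*t)
D^4[M](t) = (27*t^4*e^(6*t) - 27*t^4 - 36*t^3*e^(6*t) - 36*t^3 + 36*t^2*e^(6*t) - 36*t^2 - 24*t*e^(6*t) - 24*t + 8*e^(6*t) - 8)*e^(-3*t)/(2*t^5)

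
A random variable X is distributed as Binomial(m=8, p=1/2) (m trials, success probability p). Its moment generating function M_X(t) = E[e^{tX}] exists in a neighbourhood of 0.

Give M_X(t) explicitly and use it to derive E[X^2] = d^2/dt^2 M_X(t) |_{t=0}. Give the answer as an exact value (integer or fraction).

E[X^2] = D^2[M](0) = 18

M_X(t) = (e^(t)/2 + 1/2)^8
D^2[M](t) = e^(8*t)/4 + 49*e^(7*t)/32 + 63*e^(6*t)/16 + 175*e^(5*t)/32 + 35*e^(4*t)/8 + 63*e^(3*t)/32 + 7*e^(2*t)/16 + e^(t)/32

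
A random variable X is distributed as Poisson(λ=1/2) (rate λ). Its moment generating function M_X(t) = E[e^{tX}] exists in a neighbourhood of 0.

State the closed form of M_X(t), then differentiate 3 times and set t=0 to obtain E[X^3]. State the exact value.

M_X(t) = e^(e^(t)/2 - 1/2)
dM/dt = e^(-1/2)*e^(t)*e^(e^(t)/2)/2
d^2M/dt^2 = (e^(2*t)*e^(e^(t)/2) + 2*e^(t)*e^(e^(t)/2))*e^(-1/2)/4
d^3M/dt^3 = (e^(3*t)*e^(e^(t)/2) + 6*e^(2*t)*e^(e^(t)/2) + 4*e^(t)*e^(e^(t)/2))*e^(-1/2)/8

E[X^3] = d^3M/dt^3 |_{t=0} = 11/8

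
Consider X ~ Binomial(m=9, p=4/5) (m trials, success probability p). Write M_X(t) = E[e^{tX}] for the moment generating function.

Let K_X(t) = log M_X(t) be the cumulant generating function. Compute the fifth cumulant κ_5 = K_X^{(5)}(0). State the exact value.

M_X(t) = (4*e^(t)/5 + 1/5)^9
K_X(t) = log M_X(t) = 9*log(4*e^(t)/5 + 1/5)
D^5[K](t) = (-2304*e^(4*t) + 6336*e^(3*t) - 1584*e^(2*t) + 36*e^(t))/(1024*e^(5*t) + 1280*e^(4*t) + 640*e^(3*t) + 160*e^(2*t) + 20*e^(t) + 1)

κ_5 = D^5[K](0) = 2484/3125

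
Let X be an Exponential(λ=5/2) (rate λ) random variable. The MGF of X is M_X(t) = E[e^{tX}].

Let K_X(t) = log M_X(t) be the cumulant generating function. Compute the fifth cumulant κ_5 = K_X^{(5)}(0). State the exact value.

M_X(t) = 5/(2*(5/2 - t))
K_X(t) = log M_X(t) = -log(5/2 - t) - log(2) + log(5)
dK/dt = -2/(2*t - 5)
d^2K/dt^2 = 4/(4*t^2 - 20*t + 25)
d^3K/dt^3 = -16/(8*t^3 - 60*t^2 + 150*t - 125)
d^4K/dt^4 = 96/(16*t^4 - 160*t^3 + 600*t^2 - 1000*t + 625)
d^5K/dt^5 = -768/(32*t^5 - 400*t^4 + 2000*t^3 - 5000*t^2 + 6250*t - 3125)

κ_5 = d^5K/dt^5 |_{t=0} = 768/3125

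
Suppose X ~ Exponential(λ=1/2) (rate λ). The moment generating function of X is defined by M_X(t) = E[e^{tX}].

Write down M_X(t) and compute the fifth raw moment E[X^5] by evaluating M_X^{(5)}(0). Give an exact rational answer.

M_X(t) = 1/(2*(1/2 - t))
M^(5)(t) = 3840/(64*t^6 - 192*t^5 + 240*t^4 - 160*t^3 + 60*t^2 - 12*t + 1)

E[X^5] = M^(5)(0) = 3840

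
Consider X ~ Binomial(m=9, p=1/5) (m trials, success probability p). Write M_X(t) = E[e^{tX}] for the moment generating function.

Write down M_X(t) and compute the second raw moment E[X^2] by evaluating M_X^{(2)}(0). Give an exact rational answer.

M_X(t) = (e^(t)/5 + 4/5)^9

E[X^2] = D^2[M](0) = 117/25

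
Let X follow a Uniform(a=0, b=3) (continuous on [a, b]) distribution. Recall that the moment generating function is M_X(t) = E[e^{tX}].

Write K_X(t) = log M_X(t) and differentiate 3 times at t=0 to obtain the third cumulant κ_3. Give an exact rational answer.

M_X(t) = (e^(3*t) - 1)/(3*t)
K_X(t) = log M_X(t) = -log(t) + log(e^(3*t) - 1) - log(3)
D^3[K](t) = (27*t^3*e^(6*t) + 27*t^3*e^(3*t) - 2*e^(9*t) + 6*e^(6*t) - 6*e^(3*t) + 2)/(t^3*e^(9*t) - 3*t^3*e^(6*t) + 3*t^3*e^(3*t) - t^3)

κ_3 = D^3[K](0) = 0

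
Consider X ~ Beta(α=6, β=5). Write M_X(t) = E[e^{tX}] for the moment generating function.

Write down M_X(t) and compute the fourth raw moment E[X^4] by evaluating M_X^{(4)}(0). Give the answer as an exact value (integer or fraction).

M_X(t) = ₁F₁(6; 11; t)
M′(t) = 6*₁F₁(7; 12; t)/11
M′′(t) = 7*₁F₁(8; 13; t)/22
M′′′(t) = 28*₁F₁(9; 14; t)/143
M′′′′(t) = 18*₁F₁(10; 15; t)/143

E[X^4] = M′′′′(0) = 18/143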